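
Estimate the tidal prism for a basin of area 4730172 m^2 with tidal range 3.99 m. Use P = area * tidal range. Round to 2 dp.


Tidal prism = Area * Tidal range
P = 4730172 * 3.99
P = 18873386.28 m^3

18873386.28


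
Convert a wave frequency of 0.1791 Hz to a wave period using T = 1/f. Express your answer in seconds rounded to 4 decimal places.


T = 1 / f
T = 1 / 0.1791
T = 5.5835 s

5.5835


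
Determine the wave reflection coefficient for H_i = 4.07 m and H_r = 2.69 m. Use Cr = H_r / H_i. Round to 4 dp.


Cr = H_r / H_i
Cr = 2.69 / 4.07
Cr = 0.6609

0.6609


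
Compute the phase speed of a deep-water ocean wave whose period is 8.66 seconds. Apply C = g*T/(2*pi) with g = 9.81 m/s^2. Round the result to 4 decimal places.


We use the deep-water celerity formula:
C = g * T / (2 * pi)
C = 9.81 * 8.66 / (2 * 3.14159...)
C = 84.954600 / 6.283185
C = 13.5209 m/s

13.5209


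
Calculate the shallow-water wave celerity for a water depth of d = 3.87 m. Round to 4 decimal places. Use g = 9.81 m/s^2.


Using the shallow-water approximation:
C = sqrt(g * d) = sqrt(9.81 * 3.87)
C = sqrt(37.9647)
C = 6.1616 m/s

6.1616


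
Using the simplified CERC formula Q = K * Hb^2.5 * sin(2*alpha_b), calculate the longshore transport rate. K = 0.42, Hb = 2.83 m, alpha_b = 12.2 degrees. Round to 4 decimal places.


Q = K * Hb^2.5 * sin(2 * alpha_b)
Hb^2.5 = 2.83^2.5 = 13.473055
sin(2 * 12.2) = sin(24.4) = 0.413104
Q = 0.42 * 13.473055 * 0.413104
Q = 2.3376 m^3/s

2.3376


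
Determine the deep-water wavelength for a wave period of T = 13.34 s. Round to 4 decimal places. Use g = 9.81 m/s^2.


L0 = g * T^2 / (2 * pi)
L0 = 9.81 * 13.34^2 / (2 * pi)
L0 = 9.81 * 177.9556 / 6.28319
L0 = 1745.7444 / 6.28319
L0 = 277.8439 m

277.8439


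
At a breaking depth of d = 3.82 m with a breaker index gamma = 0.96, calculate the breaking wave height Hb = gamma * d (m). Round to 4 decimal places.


Hb = gamma * d
Hb = 0.96 * 3.82
Hb = 3.6672 m

3.6672


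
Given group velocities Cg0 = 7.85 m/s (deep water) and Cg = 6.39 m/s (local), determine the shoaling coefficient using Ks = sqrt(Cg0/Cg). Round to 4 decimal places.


Ks = sqrt(Cg0 / Cg)
Ks = sqrt(7.85 / 6.39)
Ks = sqrt(1.2285)
Ks = 1.1084

1.1084


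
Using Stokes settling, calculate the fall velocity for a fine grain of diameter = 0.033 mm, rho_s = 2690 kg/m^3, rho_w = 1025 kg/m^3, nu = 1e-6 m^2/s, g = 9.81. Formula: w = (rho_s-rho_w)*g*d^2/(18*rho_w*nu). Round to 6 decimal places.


w = (rho_s - rho_w) * g * d^2 / (18 * rho_w * nu)
d = 0.033 mm = 0.000033 m
rho_s - rho_w = 2690 - 1025 = 1665
Numerator = 1665 * 9.81 * (0.000033)^2 = 0.000017787345
Denominator = 18 * 1025 * 1e-6 = 0.018450
w = 0.000964 m/s

0.000964


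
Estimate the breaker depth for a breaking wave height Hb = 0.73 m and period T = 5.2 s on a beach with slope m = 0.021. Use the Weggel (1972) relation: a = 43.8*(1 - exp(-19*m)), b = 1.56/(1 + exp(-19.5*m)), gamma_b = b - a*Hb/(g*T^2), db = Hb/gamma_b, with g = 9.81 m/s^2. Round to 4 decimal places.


a = 43.8 * (1 - exp(-19 * m))
exp(-19 * 0.021) = exp(-0.3990) = 0.670991
a = 43.8 * (1 - 0.670991) = 14.410607
b = 1.56 / (1 + exp(-19.5 * m))
exp(-19.5 * 0.021) = exp(-0.4095) = 0.663982
b = 1.56 / (1 + 0.663982) = 0.937510
Hb / (g * T^2) = 0.73 / (9.81 * 5.2^2) = 0.73 / 265.2624 = 0.00275199
gamma_b = b - a * Hb/(g*T^2) = 0.937510 - 14.410607 * 0.00275199 = 0.897852
db = Hb / gamma_b = 0.73 / 0.897852
db = 0.8131 m

0.8131


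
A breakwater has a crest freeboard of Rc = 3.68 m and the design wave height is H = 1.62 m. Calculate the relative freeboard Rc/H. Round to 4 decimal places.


Relative freeboard = Rc / H
= 3.68 / 1.62
= 2.2716

2.2716


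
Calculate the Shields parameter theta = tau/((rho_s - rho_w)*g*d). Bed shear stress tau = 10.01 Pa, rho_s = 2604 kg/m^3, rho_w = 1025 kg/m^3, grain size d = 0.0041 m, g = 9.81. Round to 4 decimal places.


theta = tau / ((rho_s - rho_w) * g * d)
rho_s - rho_w = 2604 - 1025 = 1579
Denominator = 1579 * 9.81 * 0.0041 = 63.508959
theta = 10.01 / 63.508959
theta = 0.1576

0.1576


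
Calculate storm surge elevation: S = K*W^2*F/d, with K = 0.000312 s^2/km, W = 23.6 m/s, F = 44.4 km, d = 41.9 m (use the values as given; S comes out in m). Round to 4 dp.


S = K * W^2 * F / d
W^2 = 23.6^2 = 556.96
S = 0.000312 * 556.96 * 44.4 / 41.9
Numerator = 0.000312 * 556.96 * 44.4 = 7.715455
S = 7.715455 / 41.9 = 0.1841 m

0.1841


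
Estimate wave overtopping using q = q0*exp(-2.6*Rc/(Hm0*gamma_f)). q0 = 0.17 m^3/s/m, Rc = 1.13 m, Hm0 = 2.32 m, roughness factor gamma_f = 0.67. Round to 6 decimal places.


q = q0 * exp(-2.6 * Rc / (Hm0 * gamma_f))
Exponent = -2.6 * 1.13 / (2.32 * 0.67)
= -2.6 * 1.13 / 1.5544
= -1.890118
exp(-1.890118) = 0.151054
q = 0.17 * 0.151054
q = 0.025679 m^3/s/m

0.025679


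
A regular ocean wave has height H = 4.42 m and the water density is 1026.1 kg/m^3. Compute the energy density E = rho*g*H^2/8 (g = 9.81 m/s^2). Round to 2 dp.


E = (1/8) * rho * g * H^2
E = (1/8) * 1026.1 * 9.81 * 4.42^2
E = 0.125 * 1026.1 * 9.81 * 19.5364
E = 24581.78 J/m^2

24581.78


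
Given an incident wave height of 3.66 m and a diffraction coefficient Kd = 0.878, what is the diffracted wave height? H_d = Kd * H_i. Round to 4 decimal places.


H_d = Kd * H_i
H_d = 0.878 * 3.66
H_d = 3.2135 m

3.2135


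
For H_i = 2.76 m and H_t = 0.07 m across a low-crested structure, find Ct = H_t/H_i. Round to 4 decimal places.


Ct = H_t / H_i
Ct = 0.07 / 2.76
Ct = 0.0254

0.0254


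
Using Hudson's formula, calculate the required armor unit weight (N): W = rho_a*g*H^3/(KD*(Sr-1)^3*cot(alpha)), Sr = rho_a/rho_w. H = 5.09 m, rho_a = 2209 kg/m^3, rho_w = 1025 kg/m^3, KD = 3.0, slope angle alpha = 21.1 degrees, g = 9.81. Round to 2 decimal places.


Sr = rho_a / rho_w = 2209 / 1025 = 2.155122
(Sr - 1) = 1.155122
(Sr - 1)^3 = 1.541287
cot(21.1) = 1 / tan(21.1) = 1 / 0.385868 = 2.591561
Numerator = 2209 * 9.81 * 5.09^3 = 2857709.4454
Denominator = 3.0 * 1.541287 * 2.591561 = 11.983016
W = 2857709.4454 / 11.983016
W = 238479.99 N

238479.99


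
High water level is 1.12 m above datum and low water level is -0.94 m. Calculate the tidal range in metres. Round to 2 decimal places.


Tidal range = High water - Low water
Tidal range = 1.12 - (-0.94)
Tidal range = 2.06 m

2.06


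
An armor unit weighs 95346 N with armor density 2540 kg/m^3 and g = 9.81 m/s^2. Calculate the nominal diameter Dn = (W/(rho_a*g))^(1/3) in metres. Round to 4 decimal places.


V = W / (rho_a * g)
V = 95346 / (2540 * 9.81)
V = 95346 / 24917.40
V = 3.826483 m^3
Dn = V^(1/3) = 3.826483^(1/3)
Dn = 1.5641 m

1.5641


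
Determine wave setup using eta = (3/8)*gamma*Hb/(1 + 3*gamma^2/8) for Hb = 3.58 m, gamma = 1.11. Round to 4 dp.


eta = (3/8) * gamma * Hb / (1 + 3*gamma^2/8)
Numerator = (3/8) * 1.11 * 3.58 = 1.490175
Denominator = 1 + 3*1.11^2/8 = 1 + 0.462038 = 1.462038
eta = 1.490175 / 1.462038
eta = 1.0192 m

1.0192


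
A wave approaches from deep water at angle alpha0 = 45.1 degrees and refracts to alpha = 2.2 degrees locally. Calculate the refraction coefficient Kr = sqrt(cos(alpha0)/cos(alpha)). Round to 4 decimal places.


Kr = sqrt(cos(alpha0) / cos(alpha))
cos(45.1) = 0.705872
cos(2.2) = 0.999263
Kr = sqrt(0.705872 / 0.999263)
Kr = sqrt(0.706392)
Kr = 0.8405

0.8405


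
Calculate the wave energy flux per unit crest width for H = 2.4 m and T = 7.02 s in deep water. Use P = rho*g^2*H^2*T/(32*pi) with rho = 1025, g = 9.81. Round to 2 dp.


P = rho * g^2 * H^2 * T / (32 * pi)
P = 1025 * 9.81^2 * 2.4^2 * 7.02 / (32 * pi)
P = 1025 * 96.2361 * 5.7600 * 7.02 / 100.53096
P = 39675.43 W/m

39675.43


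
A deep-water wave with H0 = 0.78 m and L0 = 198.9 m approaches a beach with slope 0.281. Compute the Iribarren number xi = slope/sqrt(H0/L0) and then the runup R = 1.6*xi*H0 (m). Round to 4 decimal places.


xi = slope / sqrt(H0/L0)
H0/L0 = 0.78/198.9 = 0.003922
sqrt(0.003922) = 0.062622
xi = 0.281 / 0.062622 = 4.487210
R = 1.6 * xi * H0 = 1.6 * 4.487210 * 0.78
R = 5.6000 m

5.6000


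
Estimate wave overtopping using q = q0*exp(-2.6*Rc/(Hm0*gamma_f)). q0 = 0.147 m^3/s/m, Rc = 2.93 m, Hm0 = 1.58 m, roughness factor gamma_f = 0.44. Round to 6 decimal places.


q = q0 * exp(-2.6 * Rc / (Hm0 * gamma_f))
Exponent = -2.6 * 2.93 / (1.58 * 0.44)
= -2.6 * 2.93 / 0.6952
= -10.957998
exp(-10.957998) = 0.000017
q = 0.147 * 0.000017
q = 0.000003 m^3/s/m

0.000003


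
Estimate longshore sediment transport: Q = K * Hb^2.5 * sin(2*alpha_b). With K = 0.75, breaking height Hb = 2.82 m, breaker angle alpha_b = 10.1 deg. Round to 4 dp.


Q = K * Hb^2.5 * sin(2 * alpha_b)
Hb^2.5 = 2.82^2.5 = 13.354351
sin(2 * 10.1) = sin(20.2) = 0.345298
Q = 0.75 * 13.354351 * 0.345298
Q = 3.4584 m^3/s

3.4584


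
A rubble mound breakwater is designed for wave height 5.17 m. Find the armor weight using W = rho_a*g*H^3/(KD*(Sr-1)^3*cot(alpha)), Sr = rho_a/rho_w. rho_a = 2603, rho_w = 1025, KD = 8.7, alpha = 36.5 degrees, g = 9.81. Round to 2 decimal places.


Sr = rho_a / rho_w = 2603 / 1025 = 2.539512
(Sr - 1) = 1.539512
(Sr - 1)^3 = 3.648794
cot(36.5) = 1 / tan(36.5) = 1 / 0.739961 = 1.351422
Numerator = 2603 * 9.81 * 5.17^3 = 3528700.5470
Denominator = 8.7 * 3.648794 * 1.351422 = 42.900246
W = 3528700.5470 / 42.900246
W = 82253.62 N

82253.62


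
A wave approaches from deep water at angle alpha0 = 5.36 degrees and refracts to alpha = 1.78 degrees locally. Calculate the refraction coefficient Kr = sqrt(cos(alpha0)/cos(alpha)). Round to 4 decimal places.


Kr = sqrt(cos(alpha0) / cos(alpha))
cos(5.36) = 0.995627
cos(1.78) = 0.999517
Kr = sqrt(0.995627 / 0.999517)
Kr = sqrt(0.996108)
Kr = 0.9981

0.9981


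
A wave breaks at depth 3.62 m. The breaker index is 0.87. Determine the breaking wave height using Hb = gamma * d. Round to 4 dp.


Hb = gamma * d
Hb = 0.87 * 3.62
Hb = 3.1494 m

3.1494


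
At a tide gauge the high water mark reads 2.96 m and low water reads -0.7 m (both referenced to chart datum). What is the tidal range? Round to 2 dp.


Tidal range = High water - Low water
Tidal range = 2.96 - (-0.7)
Tidal range = 3.66 m

3.66


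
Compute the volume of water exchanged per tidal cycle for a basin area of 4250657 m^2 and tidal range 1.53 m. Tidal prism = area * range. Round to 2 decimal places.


Tidal prism = Area * Tidal range
P = 4250657 * 1.53
P = 6503505.21 m^3

6503505.21


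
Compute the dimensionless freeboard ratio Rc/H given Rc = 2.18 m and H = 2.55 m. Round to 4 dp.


Relative freeboard = Rc / H
= 2.18 / 2.55
= 0.8549

0.8549


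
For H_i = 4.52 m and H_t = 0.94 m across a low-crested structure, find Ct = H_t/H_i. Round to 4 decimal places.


Ct = H_t / H_i
Ct = 0.94 / 4.52
Ct = 0.2080

0.2080


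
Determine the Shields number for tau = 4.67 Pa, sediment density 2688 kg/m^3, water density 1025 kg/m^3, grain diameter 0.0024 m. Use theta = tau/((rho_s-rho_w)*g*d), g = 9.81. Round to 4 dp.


theta = tau / ((rho_s - rho_w) * g * d)
rho_s - rho_w = 2688 - 1025 = 1663
Denominator = 1663 * 9.81 * 0.0024 = 39.153672
theta = 4.67 / 39.153672
theta = 0.1193

0.1193


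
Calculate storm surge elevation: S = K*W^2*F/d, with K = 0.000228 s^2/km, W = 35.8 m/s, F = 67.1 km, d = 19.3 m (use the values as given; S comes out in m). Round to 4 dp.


S = K * W^2 * F / d
W^2 = 35.8^2 = 1281.64
S = 0.000228 * 1281.64 * 67.1 / 19.3
Numerator = 0.000228 * 1281.64 * 67.1 = 19.607554
S = 19.607554 / 19.3 = 1.0159 m

1.0159


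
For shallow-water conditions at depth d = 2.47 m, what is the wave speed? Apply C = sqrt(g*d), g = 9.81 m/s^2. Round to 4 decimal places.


Using the shallow-water approximation:
C = sqrt(g * d) = sqrt(9.81 * 2.47)
C = sqrt(24.2307)
C = 4.9225 m/s

4.9225


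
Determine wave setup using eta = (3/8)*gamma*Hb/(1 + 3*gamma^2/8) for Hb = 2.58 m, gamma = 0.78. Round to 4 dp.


eta = (3/8) * gamma * Hb / (1 + 3*gamma^2/8)
Numerator = (3/8) * 0.78 * 2.58 = 0.754650
Denominator = 1 + 3*0.78^2/8 = 1 + 0.228150 = 1.228150
eta = 0.754650 / 1.228150
eta = 0.6145 m

0.6145


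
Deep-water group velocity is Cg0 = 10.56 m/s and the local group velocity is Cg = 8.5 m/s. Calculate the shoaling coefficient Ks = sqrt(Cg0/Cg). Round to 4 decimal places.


Ks = sqrt(Cg0 / Cg)
Ks = sqrt(10.56 / 8.5)
Ks = sqrt(1.2424)
Ks = 1.1146

1.1146


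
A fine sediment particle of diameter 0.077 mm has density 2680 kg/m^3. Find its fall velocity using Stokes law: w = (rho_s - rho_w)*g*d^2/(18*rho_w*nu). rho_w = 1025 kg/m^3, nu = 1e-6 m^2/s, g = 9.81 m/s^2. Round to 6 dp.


w = (rho_s - rho_w) * g * d^2 / (18 * rho_w * nu)
d = 0.077 mm = 0.000077 m
rho_s - rho_w = 2680 - 1025 = 1655
Numerator = 1655 * 9.81 * (0.000077)^2 = 0.000096260576
Denominator = 18 * 1025 * 1e-6 = 0.018450
w = 0.005217 m/s

0.005217


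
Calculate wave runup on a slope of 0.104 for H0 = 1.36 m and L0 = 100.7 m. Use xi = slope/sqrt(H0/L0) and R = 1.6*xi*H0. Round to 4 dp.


xi = slope / sqrt(H0/L0)
H0/L0 = 1.36/100.7 = 0.013505
sqrt(0.013505) = 0.116213
xi = 0.104 / 0.116213 = 0.894908
R = 1.6 * xi * H0 = 1.6 * 0.894908 * 1.36
R = 1.9473 m

1.9473


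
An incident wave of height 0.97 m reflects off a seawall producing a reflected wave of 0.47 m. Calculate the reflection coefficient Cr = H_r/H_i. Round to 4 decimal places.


Cr = H_r / H_i
Cr = 0.47 / 0.97
Cr = 0.4845

0.4845


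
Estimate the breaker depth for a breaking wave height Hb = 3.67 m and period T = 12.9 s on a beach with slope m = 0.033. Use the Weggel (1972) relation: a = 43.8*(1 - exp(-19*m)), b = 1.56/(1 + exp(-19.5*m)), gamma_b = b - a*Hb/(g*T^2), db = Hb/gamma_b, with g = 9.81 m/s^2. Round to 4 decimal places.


a = 43.8 * (1 - exp(-19 * m))
exp(-19 * 0.033) = exp(-0.6270) = 0.534192
a = 43.8 * (1 - 0.534192) = 20.402391
b = 1.56 / (1 + exp(-19.5 * m))
exp(-19.5 * 0.033) = exp(-0.6435) = 0.525450
b = 1.56 / (1 + 0.525450) = 1.022649
Hb / (g * T^2) = 3.67 / (9.81 * 12.9^2) = 3.67 / 1632.4821 = 0.00224811
gamma_b = b - a * Hb/(g*T^2) = 1.022649 - 20.402391 * 0.00224811 = 0.976782
db = Hb / gamma_b = 3.67 / 0.976782
db = 3.7572 m

3.7572


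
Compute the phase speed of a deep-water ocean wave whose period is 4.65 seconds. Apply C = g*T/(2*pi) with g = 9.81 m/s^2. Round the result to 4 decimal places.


We use the deep-water celerity formula:
C = g * T / (2 * pi)
C = 9.81 * 4.65 / (2 * 3.14159...)
C = 45.616500 / 6.283185
C = 7.2601 m/s

7.2601


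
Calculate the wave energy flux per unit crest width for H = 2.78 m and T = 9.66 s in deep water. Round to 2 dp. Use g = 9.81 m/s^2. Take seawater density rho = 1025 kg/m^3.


P = rho * g^2 * H^2 * T / (32 * pi)
P = 1025 * 9.81^2 * 2.78^2 * 9.66 / (32 * pi)
P = 1025 * 96.2361 * 7.7284 * 9.66 / 100.53096
P = 73253.56 W/m

73253.56


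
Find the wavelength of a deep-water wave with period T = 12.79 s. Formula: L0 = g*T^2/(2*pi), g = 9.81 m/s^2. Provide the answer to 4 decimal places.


L0 = g * T^2 / (2 * pi)
L0 = 9.81 * 12.79^2 / (2 * pi)
L0 = 9.81 * 163.5841 / 6.28319
L0 = 1604.7600 / 6.28319
L0 = 255.4055 m

255.4055


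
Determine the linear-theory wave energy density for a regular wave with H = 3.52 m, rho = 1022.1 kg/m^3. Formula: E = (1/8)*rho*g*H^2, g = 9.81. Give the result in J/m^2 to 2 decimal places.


E = (1/8) * rho * g * H^2
E = (1/8) * 1022.1 * 9.81 * 3.52^2
E = 0.125 * 1022.1 * 9.81 * 12.3904
E = 15529.51 J/m^2

15529.51


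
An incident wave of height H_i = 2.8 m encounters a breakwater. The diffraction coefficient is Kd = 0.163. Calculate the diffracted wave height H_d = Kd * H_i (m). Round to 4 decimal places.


H_d = Kd * H_i
H_d = 0.163 * 2.8
H_d = 0.4564 m

0.4564


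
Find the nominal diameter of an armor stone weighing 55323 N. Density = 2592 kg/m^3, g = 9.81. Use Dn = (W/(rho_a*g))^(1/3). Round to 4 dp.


V = W / (rho_a * g)
V = 55323 / (2592 * 9.81)
V = 55323 / 25427.52
V = 2.175714 m^3
Dn = V^(1/3) = 2.175714^(1/3)
Dn = 1.2958 m

1.2958


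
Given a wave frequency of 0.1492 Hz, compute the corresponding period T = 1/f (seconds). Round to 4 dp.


T = 1 / f
T = 1 / 0.1492
T = 6.7024 s

6.7024


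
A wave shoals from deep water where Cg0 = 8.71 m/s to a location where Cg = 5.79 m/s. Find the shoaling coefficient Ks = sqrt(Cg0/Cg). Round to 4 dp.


Ks = sqrt(Cg0 / Cg)
Ks = sqrt(8.71 / 5.79)
Ks = sqrt(1.5043)
Ks = 1.2265

1.2265


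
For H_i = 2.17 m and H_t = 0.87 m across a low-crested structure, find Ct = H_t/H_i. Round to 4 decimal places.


Ct = H_t / H_i
Ct = 0.87 / 2.17
Ct = 0.4009

0.4009


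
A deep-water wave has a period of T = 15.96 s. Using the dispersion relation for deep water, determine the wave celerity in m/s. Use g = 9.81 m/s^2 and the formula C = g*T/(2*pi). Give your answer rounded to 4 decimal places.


We use the deep-water celerity formula:
C = g * T / (2 * pi)
C = 9.81 * 15.96 / (2 * 3.14159...)
C = 156.567600 / 6.283185
C = 24.9185 m/s

24.9185


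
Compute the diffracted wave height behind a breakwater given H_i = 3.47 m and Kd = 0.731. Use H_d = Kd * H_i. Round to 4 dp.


H_d = Kd * H_i
H_d = 0.731 * 3.47
H_d = 2.5366 m

2.5366


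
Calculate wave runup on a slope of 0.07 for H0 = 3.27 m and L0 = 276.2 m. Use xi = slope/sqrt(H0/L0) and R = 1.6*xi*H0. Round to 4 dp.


xi = slope / sqrt(H0/L0)
H0/L0 = 3.27/276.2 = 0.011839
sqrt(0.011839) = 0.108808
xi = 0.07 / 0.108808 = 0.643333
R = 1.6 * xi * H0 = 1.6 * 0.643333 * 3.27
R = 3.3659 m

3.3659


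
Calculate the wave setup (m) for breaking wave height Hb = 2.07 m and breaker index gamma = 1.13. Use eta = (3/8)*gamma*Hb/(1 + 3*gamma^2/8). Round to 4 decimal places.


eta = (3/8) * gamma * Hb / (1 + 3*gamma^2/8)
Numerator = (3/8) * 1.13 * 2.07 = 0.877162
Denominator = 1 + 3*1.13^2/8 = 1 + 0.478838 = 1.478838
eta = 0.877162 / 1.478838
eta = 0.5931 m

0.5931


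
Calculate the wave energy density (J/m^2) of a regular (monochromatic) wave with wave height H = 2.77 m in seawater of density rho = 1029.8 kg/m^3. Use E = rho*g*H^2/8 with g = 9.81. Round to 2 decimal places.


E = (1/8) * rho * g * H^2
E = (1/8) * 1029.8 * 9.81 * 2.77^2
E = 0.125 * 1029.8 * 9.81 * 7.6729
E = 9689.28 J/m^2

9689.28


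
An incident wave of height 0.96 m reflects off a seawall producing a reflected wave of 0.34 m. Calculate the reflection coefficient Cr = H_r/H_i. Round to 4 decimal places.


Cr = H_r / H_i
Cr = 0.34 / 0.96
Cr = 0.3542

0.3542


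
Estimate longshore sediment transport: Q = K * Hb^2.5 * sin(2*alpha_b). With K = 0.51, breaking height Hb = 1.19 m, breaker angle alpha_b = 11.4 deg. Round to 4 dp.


Q = K * Hb^2.5 * sin(2 * alpha_b)
Hb^2.5 = 1.19^2.5 = 1.544783
sin(2 * 11.4) = sin(22.8) = 0.387516
Q = 0.51 * 1.544783 * 0.387516
Q = 0.3053 m^3/s

0.3053


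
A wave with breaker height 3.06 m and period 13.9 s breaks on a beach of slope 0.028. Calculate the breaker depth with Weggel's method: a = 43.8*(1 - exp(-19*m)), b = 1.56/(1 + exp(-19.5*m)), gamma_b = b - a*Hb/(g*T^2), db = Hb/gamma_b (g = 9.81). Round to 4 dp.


a = 43.8 * (1 - exp(-19 * m))
exp(-19 * 0.028) = exp(-0.5320) = 0.587429
a = 43.8 * (1 - 0.587429) = 18.070613
b = 1.56 / (1 + exp(-19.5 * m))
exp(-19.5 * 0.028) = exp(-0.5460) = 0.579262
b = 1.56 / (1 + 0.579262) = 0.987803
Hb / (g * T^2) = 3.06 / (9.81 * 13.9^2) = 3.06 / 1895.3901 = 0.00161444
gamma_b = b - a * Hb/(g*T^2) = 0.987803 - 18.070613 * 0.00161444 = 0.958629
db = Hb / gamma_b = 3.06 / 0.958629
db = 3.1921 m

3.1921


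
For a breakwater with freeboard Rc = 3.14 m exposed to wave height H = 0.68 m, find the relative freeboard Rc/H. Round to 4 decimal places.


Relative freeboard = Rc / H
= 3.14 / 0.68
= 4.6176

4.6176


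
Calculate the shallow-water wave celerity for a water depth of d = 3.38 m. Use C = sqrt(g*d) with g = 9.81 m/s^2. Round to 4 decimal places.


Using the shallow-water approximation:
C = sqrt(g * d) = sqrt(9.81 * 3.38)
C = sqrt(33.1578)
C = 5.7583 m/s

5.7583


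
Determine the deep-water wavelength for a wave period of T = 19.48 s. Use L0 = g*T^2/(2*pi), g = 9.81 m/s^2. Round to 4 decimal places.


L0 = g * T^2 / (2 * pi)
L0 = 9.81 * 19.48^2 / (2 * pi)
L0 = 9.81 * 379.4704 / 6.28319
L0 = 3722.6046 / 6.28319
L0 = 592.4709 m

592.4709


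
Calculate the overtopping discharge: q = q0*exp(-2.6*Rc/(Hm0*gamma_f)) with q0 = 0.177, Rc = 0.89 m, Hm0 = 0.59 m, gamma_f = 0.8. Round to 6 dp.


q = q0 * exp(-2.6 * Rc / (Hm0 * gamma_f))
Exponent = -2.6 * 0.89 / (0.59 * 0.8)
= -2.6 * 0.89 / 0.4720
= -4.902542
exp(-4.902542) = 0.007428
q = 0.177 * 0.007428
q = 0.001315 m^3/s/m

0.001315


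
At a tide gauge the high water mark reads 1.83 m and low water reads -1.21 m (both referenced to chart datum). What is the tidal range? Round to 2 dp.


Tidal range = High water - Low water
Tidal range = 1.83 - (-1.21)
Tidal range = 3.04 m

3.04


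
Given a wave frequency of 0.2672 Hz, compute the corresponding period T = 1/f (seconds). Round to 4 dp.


T = 1 / f
T = 1 / 0.2672
T = 3.7425 s

3.7425


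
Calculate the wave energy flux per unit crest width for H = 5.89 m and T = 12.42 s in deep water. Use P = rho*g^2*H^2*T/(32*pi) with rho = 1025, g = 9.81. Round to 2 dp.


P = rho * g^2 * H^2 * T / (32 * pi)
P = 1025 * 9.81^2 * 5.89^2 * 12.42 / (32 * pi)
P = 1025 * 96.2361 * 34.6921 * 12.42 / 100.53096
P = 422779.79 W/m

422779.79


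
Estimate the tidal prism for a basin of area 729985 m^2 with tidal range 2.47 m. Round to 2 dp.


Tidal prism = Area * Tidal range
P = 729985 * 2.47
P = 1803062.95 m^3

1803062.95


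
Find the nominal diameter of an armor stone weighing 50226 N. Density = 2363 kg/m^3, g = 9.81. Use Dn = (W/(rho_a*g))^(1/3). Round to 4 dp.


V = W / (rho_a * g)
V = 50226 / (2363 * 9.81)
V = 50226 / 23181.03
V = 2.166685 m^3
Dn = V^(1/3) = 2.166685^(1/3)
Dn = 1.2940 m

1.2940


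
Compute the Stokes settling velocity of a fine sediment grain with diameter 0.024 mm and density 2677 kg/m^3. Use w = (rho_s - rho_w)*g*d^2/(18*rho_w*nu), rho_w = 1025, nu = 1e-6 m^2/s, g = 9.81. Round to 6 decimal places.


w = (rho_s - rho_w) * g * d^2 / (18 * rho_w * nu)
d = 0.024 mm = 0.000024 m
rho_s - rho_w = 2677 - 1025 = 1652
Numerator = 1652 * 9.81 * (0.000024)^2 = 0.000009334725
Denominator = 18 * 1025 * 1e-6 = 0.018450
w = 0.000506 m/s

0.000506


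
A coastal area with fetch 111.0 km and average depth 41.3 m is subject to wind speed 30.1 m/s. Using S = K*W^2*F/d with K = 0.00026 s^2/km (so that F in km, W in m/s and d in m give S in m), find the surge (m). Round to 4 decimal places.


S = K * W^2 * F / d
W^2 = 30.1^2 = 906.01
S = 0.00026 * 906.01 * 111.0 / 41.3
Numerator = 0.00026 * 906.01 * 111.0 = 26.147449
S = 26.147449 / 41.3 = 0.6331 m

0.6331


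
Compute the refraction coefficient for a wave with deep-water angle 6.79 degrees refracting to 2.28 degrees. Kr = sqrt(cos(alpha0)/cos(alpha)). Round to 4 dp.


Kr = sqrt(cos(alpha0) / cos(alpha))
cos(6.79) = 0.992986
cos(2.28) = 0.999208
Kr = sqrt(0.992986 / 0.999208)
Kr = sqrt(0.993773)
Kr = 0.9969

0.9969


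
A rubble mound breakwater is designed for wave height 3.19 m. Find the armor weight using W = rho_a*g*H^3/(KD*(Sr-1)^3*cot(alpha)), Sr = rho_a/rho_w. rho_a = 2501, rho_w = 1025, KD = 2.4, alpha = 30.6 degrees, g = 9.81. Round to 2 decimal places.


Sr = rho_a / rho_w = 2501 / 1025 = 2.440000
(Sr - 1) = 1.440000
(Sr - 1)^3 = 2.985984
cot(30.6) = 1 / tan(30.6) = 1 / 0.591398 = 1.690908
Numerator = 2501 * 9.81 * 3.19^3 = 796443.0893
Denominator = 2.4 * 2.985984 * 1.690908 = 12.117656
W = 796443.0893 / 12.117656
W = 65725.84 N

65725.84


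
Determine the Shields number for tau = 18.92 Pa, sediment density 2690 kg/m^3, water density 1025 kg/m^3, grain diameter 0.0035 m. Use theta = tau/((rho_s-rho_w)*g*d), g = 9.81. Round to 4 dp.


theta = tau / ((rho_s - rho_w) * g * d)
rho_s - rho_w = 2690 - 1025 = 1665
Denominator = 1665 * 9.81 * 0.0035 = 57.167775
theta = 18.92 / 57.167775
theta = 0.3310

0.3310


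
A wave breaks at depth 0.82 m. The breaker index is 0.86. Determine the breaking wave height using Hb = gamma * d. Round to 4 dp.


Hb = gamma * d
Hb = 0.86 * 0.82
Hb = 0.7052 m

0.7052


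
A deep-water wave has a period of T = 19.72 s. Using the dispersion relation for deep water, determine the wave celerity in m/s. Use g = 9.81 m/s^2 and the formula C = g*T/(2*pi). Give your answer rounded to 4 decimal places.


We use the deep-water celerity formula:
C = g * T / (2 * pi)
C = 9.81 * 19.72 / (2 * 3.14159...)
C = 193.453200 / 6.283185
C = 30.7890 m/s

30.7890


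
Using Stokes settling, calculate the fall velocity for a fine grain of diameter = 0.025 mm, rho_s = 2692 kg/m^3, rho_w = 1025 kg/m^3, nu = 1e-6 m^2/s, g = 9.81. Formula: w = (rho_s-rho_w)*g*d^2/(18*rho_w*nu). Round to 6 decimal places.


w = (rho_s - rho_w) * g * d^2 / (18 * rho_w * nu)
d = 0.025 mm = 0.000025 m
rho_s - rho_w = 2692 - 1025 = 1667
Numerator = 1667 * 9.81 * (0.000025)^2 = 0.000010220794
Denominator = 18 * 1025 * 1e-6 = 0.018450
w = 0.000554 m/s

0.000554


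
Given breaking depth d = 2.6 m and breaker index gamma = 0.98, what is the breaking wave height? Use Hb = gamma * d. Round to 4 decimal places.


Hb = gamma * d
Hb = 0.98 * 2.6
Hb = 2.5480 m

2.5480


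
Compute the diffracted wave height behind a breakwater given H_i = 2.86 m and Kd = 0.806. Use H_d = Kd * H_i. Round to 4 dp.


H_d = Kd * H_i
H_d = 0.806 * 2.86
H_d = 2.3052 m

2.3052


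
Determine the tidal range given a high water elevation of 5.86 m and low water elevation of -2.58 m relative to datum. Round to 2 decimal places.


Tidal range = High water - Low water
Tidal range = 5.86 - (-2.58)
Tidal range = 8.44 m

8.44


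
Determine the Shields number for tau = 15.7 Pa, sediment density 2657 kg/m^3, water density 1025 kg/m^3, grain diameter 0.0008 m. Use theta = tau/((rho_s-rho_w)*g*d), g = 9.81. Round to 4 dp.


theta = tau / ((rho_s - rho_w) * g * d)
rho_s - rho_w = 2657 - 1025 = 1632
Denominator = 1632 * 9.81 * 0.0008 = 12.807936
theta = 15.7 / 12.807936
theta = 1.2258

1.2258


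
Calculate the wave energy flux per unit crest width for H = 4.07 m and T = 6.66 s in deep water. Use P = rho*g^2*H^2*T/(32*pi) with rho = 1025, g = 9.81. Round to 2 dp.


P = rho * g^2 * H^2 * T / (32 * pi)
P = 1025 * 9.81^2 * 4.07^2 * 6.66 / (32 * pi)
P = 1025 * 96.2361 * 16.5649 * 6.66 / 100.53096
P = 108249.30 W/m

108249.30


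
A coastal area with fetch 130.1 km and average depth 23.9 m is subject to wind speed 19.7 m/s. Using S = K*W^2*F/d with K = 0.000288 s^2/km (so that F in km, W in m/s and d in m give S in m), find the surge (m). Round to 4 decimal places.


S = K * W^2 * F / d
W^2 = 19.7^2 = 388.09
S = 0.000288 * 388.09 * 130.1 / 23.9
Numerator = 0.000288 * 388.09 * 130.1 = 14.541267
S = 14.541267 / 23.9 = 0.6084 m

0.6084


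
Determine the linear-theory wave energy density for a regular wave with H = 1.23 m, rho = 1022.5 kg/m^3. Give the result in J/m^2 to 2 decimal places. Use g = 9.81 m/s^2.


E = (1/8) * rho * g * H^2
E = (1/8) * 1022.5 * 9.81 * 1.23^2
E = 0.125 * 1022.5 * 9.81 * 1.5129
E = 1896.94 J/m^2

1896.94


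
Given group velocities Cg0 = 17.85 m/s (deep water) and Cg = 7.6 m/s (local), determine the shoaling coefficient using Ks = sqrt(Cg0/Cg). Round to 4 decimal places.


Ks = sqrt(Cg0 / Cg)
Ks = sqrt(17.85 / 7.6)
Ks = sqrt(2.3487)
Ks = 1.5325

1.5325


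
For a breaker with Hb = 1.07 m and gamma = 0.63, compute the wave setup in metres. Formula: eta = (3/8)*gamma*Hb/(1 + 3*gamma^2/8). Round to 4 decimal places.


eta = (3/8) * gamma * Hb / (1 + 3*gamma^2/8)
Numerator = (3/8) * 0.63 * 1.07 = 0.252788
Denominator = 1 + 3*0.63^2/8 = 1 + 0.148838 = 1.148838
eta = 0.252788 / 1.148838
eta = 0.2200 m

0.2200


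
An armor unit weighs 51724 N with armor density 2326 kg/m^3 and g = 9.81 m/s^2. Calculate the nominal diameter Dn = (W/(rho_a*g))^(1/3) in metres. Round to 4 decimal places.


V = W / (rho_a * g)
V = 51724 / (2326 * 9.81)
V = 51724 / 22818.06
V = 2.266801 m^3
Dn = V^(1/3) = 2.266801^(1/3)
Dn = 1.3136 m

1.3136


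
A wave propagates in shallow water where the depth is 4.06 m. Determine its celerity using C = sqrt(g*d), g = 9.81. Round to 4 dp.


Using the shallow-water approximation:
C = sqrt(g * d) = sqrt(9.81 * 4.06)
C = sqrt(39.8286)
C = 6.3110 m/s

6.3110


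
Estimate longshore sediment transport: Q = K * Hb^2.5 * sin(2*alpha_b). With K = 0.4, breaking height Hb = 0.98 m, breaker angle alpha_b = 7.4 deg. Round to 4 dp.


Q = K * Hb^2.5 * sin(2 * alpha_b)
Hb^2.5 = 0.98^2.5 = 0.950747
sin(2 * 7.4) = sin(14.8) = 0.255446
Q = 0.4 * 0.950747 * 0.255446
Q = 0.0971 m^3/s

0.0971


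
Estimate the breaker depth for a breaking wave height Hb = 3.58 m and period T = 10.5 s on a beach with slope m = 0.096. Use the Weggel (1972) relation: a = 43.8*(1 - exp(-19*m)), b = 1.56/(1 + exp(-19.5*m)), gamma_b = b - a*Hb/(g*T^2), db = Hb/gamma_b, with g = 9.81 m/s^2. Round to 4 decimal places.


a = 43.8 * (1 - exp(-19 * m))
exp(-19 * 0.096) = exp(-1.8240) = 0.161379
a = 43.8 * (1 - 0.161379) = 36.731602
b = 1.56 / (1 + exp(-19.5 * m))
exp(-19.5 * 0.096) = exp(-1.8720) = 0.153816
b = 1.56 / (1 + 0.153816) = 1.352036
Hb / (g * T^2) = 3.58 / (9.81 * 10.5^2) = 3.58 / 1081.5525 = 0.00331006
gamma_b = b - a * Hb/(g*T^2) = 1.352036 - 36.731602 * 0.00331006 = 1.230452
db = Hb / gamma_b = 3.58 / 1.230452
db = 2.9095 m

2.9095


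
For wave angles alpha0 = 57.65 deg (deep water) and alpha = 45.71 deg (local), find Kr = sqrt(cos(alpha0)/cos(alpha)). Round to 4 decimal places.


Kr = sqrt(cos(alpha0) / cos(alpha))
cos(57.65) = 0.535090
cos(45.71) = 0.698290
Kr = sqrt(0.535090 / 0.698290)
Kr = sqrt(0.766285)
Kr = 0.8754

0.8754


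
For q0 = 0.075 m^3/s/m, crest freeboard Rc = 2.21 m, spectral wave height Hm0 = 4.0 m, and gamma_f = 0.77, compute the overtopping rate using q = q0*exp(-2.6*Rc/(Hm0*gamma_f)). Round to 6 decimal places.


q = q0 * exp(-2.6 * Rc / (Hm0 * gamma_f))
Exponent = -2.6 * 2.21 / (4.0 * 0.77)
= -2.6 * 2.21 / 3.0800
= -1.865584
exp(-1.865584) = 0.154806
q = 0.075 * 0.154806
q = 0.011610 m^3/s/m

0.011610


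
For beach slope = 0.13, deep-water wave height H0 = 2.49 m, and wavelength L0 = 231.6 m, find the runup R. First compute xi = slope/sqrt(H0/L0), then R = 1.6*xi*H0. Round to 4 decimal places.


xi = slope / sqrt(H0/L0)
H0/L0 = 2.49/231.6 = 0.010751
sqrt(0.010751) = 0.103688
xi = 0.13 / 0.103688 = 1.253756
R = 1.6 * xi * H0 = 1.6 * 1.253756 * 2.49
R = 4.9950 m

4.9950


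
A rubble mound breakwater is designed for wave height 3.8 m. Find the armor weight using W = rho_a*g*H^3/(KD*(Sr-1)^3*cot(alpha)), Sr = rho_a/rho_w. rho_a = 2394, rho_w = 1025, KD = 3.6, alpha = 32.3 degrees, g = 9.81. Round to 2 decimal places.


Sr = rho_a / rho_w = 2394 / 1025 = 2.335610
(Sr - 1) = 1.335610
(Sr - 1)^3 = 2.382532
cot(32.3) = 1 / tan(32.3) = 1 / 0.632174 = 1.581844
Numerator = 2394 * 9.81 * 3.8^3 = 1288676.6021
Denominator = 3.6 * 2.382532 * 1.581844 = 13.567655
W = 1288676.6021 / 13.567655
W = 94981.53 N

94981.53


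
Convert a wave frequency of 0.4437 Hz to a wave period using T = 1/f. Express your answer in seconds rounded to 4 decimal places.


T = 1 / f
T = 1 / 0.4437
T = 2.2538 s

2.2538


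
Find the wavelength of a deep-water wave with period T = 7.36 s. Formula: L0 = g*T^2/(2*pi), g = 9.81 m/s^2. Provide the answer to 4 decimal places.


L0 = g * T^2 / (2 * pi)
L0 = 9.81 * 7.36^2 / (2 * pi)
L0 = 9.81 * 54.1696 / 6.28319
L0 = 531.4038 / 6.28319
L0 = 84.5755 m

84.5755


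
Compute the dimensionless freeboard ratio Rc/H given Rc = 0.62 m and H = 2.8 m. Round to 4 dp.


Relative freeboard = Rc / H
= 0.62 / 2.8
= 0.2214

0.2214


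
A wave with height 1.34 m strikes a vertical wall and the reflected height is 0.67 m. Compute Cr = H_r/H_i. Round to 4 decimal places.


Cr = H_r / H_i
Cr = 0.67 / 1.34
Cr = 0.5000

0.5000


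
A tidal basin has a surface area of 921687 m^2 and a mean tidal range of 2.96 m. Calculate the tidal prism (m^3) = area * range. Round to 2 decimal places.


Tidal prism = Area * Tidal range
P = 921687 * 2.96
P = 2728193.52 m^3

2728193.52


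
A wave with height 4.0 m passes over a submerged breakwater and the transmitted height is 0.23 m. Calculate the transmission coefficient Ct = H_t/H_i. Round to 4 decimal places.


Ct = H_t / H_i
Ct = 0.23 / 4.0
Ct = 0.0575

0.0575


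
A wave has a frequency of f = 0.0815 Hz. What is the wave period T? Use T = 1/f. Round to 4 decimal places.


T = 1 / f
T = 1 / 0.0815
T = 12.2699 s

12.2699


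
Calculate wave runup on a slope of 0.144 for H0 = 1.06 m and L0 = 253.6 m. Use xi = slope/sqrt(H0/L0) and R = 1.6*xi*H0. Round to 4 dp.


xi = slope / sqrt(H0/L0)
H0/L0 = 1.06/253.6 = 0.004180
sqrt(0.004180) = 0.064651
xi = 0.144 / 0.064651 = 2.227328
R = 1.6 * xi * H0 = 1.6 * 2.227328 * 1.06
R = 3.7775 m

3.7775


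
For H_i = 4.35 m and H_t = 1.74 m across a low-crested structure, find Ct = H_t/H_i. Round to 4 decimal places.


Ct = H_t / H_i
Ct = 1.74 / 4.35
Ct = 0.4000

0.4000


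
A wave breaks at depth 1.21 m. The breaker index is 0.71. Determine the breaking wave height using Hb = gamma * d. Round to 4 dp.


Hb = gamma * d
Hb = 0.71 * 1.21
Hb = 0.8591 m

0.8591


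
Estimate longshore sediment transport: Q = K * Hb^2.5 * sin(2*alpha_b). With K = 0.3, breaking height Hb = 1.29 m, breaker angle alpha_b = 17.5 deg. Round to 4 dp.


Q = K * Hb^2.5 * sin(2 * alpha_b)
Hb^2.5 = 1.29^2.5 = 1.890054
sin(2 * 17.5) = sin(35.0) = 0.573576
Q = 0.3 * 1.890054 * 0.573576
Q = 0.3252 m^3/s

0.3252


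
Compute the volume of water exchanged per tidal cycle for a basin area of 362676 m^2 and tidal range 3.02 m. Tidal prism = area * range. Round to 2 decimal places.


Tidal prism = Area * Tidal range
P = 362676 * 3.02
P = 1095281.52 m^3

1095281.52


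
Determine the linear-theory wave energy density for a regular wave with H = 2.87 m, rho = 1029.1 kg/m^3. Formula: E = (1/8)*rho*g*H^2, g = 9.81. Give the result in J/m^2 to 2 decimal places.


E = (1/8) * rho * g * H^2
E = (1/8) * 1029.1 * 9.81 * 2.87^2
E = 0.125 * 1029.1 * 9.81 * 8.2369
E = 10394.42 J/m^2

10394.42


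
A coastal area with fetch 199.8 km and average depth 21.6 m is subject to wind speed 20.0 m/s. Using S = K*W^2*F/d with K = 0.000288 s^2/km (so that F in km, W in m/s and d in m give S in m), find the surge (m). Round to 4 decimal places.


S = K * W^2 * F / d
W^2 = 20.0^2 = 400.00
S = 0.000288 * 400.00 * 199.8 / 21.6
Numerator = 0.000288 * 400.00 * 199.8 = 23.016960
S = 23.016960 / 21.6 = 1.0656 m

1.0656


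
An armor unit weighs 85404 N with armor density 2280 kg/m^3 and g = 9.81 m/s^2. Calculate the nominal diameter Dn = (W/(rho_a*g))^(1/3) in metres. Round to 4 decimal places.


V = W / (rho_a * g)
V = 85404 / (2280 * 9.81)
V = 85404 / 22366.80
V = 3.818338 m^3
Dn = V^(1/3) = 3.818338^(1/3)
Dn = 1.5630 m

1.5630


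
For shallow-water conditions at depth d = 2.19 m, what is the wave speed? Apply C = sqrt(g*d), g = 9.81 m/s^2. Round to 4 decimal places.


Using the shallow-water approximation:
C = sqrt(g * d) = sqrt(9.81 * 2.19)
C = sqrt(21.4839)
C = 4.6351 m/s

4.6351


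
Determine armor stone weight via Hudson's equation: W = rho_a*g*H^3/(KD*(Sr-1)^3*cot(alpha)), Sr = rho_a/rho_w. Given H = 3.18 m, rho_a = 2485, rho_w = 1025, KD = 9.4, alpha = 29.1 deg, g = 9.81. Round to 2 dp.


Sr = rho_a / rho_w = 2485 / 1025 = 2.424390
(Sr - 1) = 1.424390
(Sr - 1)^3 = 2.889928
cot(29.1) = 1 / tan(29.1) = 1 / 0.556593 = 1.796645
Numerator = 2485 * 9.81 * 3.18^3 = 783929.0537
Denominator = 9.4 * 2.889928 * 1.796645 = 48.806447
W = 783929.0537 / 48.806447
W = 16062.00 N

16062.00


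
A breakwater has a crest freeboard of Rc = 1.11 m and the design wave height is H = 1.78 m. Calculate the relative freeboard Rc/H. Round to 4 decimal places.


Relative freeboard = Rc / H
= 1.11 / 1.78
= 0.6236

0.6236


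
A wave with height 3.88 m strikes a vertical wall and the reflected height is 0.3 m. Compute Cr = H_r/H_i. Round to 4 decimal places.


Cr = H_r / H_i
Cr = 0.3 / 3.88
Cr = 0.0773

0.0773


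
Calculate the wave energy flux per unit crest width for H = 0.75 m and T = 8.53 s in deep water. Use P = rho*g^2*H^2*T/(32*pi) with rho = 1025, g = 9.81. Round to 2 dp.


P = rho * g^2 * H^2 * T / (32 * pi)
P = 1025 * 9.81^2 * 0.75^2 * 8.53 / (32 * pi)
P = 1025 * 96.2361 * 0.5625 * 8.53 / 100.53096
P = 4707.97 W/m

4707.97


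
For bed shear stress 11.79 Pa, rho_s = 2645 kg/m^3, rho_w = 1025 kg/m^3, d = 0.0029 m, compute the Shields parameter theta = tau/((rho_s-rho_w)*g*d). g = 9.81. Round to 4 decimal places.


theta = tau / ((rho_s - rho_w) * g * d)
rho_s - rho_w = 2645 - 1025 = 1620
Denominator = 1620 * 9.81 * 0.0029 = 46.087380
theta = 11.79 / 46.087380
theta = 0.2558

0.2558


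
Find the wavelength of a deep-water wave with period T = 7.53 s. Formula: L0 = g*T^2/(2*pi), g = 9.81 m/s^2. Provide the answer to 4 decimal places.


L0 = g * T^2 / (2 * pi)
L0 = 9.81 * 7.53^2 / (2 * pi)
L0 = 9.81 * 56.7009 / 6.28319
L0 = 556.2358 / 6.28319
L0 = 88.5277 m

88.5277


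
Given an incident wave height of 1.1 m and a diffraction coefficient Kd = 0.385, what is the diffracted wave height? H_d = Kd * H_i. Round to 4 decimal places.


H_d = Kd * H_i
H_d = 0.385 * 1.1
H_d = 0.4235 m

0.4235


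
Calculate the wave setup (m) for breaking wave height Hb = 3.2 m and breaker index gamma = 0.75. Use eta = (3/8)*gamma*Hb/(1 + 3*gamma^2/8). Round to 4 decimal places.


eta = (3/8) * gamma * Hb / (1 + 3*gamma^2/8)
Numerator = (3/8) * 0.75 * 3.2 = 0.900000
Denominator = 1 + 3*0.75^2/8 = 1 + 0.210938 = 1.210938
eta = 0.900000 / 1.210938
eta = 0.7432 m

0.7432


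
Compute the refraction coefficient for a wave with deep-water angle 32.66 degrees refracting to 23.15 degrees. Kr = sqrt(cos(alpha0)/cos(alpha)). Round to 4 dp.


Kr = sqrt(cos(alpha0) / cos(alpha))
cos(32.66) = 0.841888
cos(23.15) = 0.919479
Kr = sqrt(0.841888 / 0.919479)
Kr = sqrt(0.915614)
Kr = 0.9569

0.9569


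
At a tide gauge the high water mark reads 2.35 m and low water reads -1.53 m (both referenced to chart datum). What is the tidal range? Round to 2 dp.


Tidal range = High water - Low water
Tidal range = 2.35 - (-1.53)
Tidal range = 3.88 m

3.88


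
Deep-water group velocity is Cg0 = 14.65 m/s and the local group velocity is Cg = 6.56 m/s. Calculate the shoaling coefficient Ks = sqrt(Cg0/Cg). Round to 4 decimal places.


Ks = sqrt(Cg0 / Cg)
Ks = sqrt(14.65 / 6.56)
Ks = sqrt(2.2332)
Ks = 1.4944

1.4944


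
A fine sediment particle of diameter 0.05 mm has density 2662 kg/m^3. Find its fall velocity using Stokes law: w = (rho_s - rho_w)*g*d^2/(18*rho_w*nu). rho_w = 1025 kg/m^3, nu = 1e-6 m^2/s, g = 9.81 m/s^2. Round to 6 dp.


w = (rho_s - rho_w) * g * d^2 / (18 * rho_w * nu)
d = 0.05 mm = 0.000050 m
rho_s - rho_w = 2662 - 1025 = 1637
Numerator = 1637 * 9.81 * (0.000050)^2 = 0.000040147425
Denominator = 18 * 1025 * 1e-6 = 0.018450
w = 0.002176 m/s

0.002176


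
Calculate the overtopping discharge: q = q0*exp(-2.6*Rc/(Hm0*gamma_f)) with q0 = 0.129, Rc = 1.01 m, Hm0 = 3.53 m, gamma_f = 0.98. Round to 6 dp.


q = q0 * exp(-2.6 * Rc / (Hm0 * gamma_f))
Exponent = -2.6 * 1.01 / (3.53 * 0.98)
= -2.6 * 1.01 / 3.4594
= -0.759091
exp(-0.759091) = 0.468092
q = 0.129 * 0.468092
q = 0.060384 m^3/s/m

0.060384


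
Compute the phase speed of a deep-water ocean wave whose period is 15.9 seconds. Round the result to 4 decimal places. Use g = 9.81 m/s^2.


We use the deep-water celerity formula:
C = g * T / (2 * pi)
C = 9.81 * 15.9 / (2 * 3.14159...)
C = 155.979000 / 6.283185
C = 24.8248 m/s

24.8248


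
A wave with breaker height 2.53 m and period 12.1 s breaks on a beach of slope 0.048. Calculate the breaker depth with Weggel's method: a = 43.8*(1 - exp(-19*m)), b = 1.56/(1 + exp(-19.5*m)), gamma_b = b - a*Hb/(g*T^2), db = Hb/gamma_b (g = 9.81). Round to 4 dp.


a = 43.8 * (1 - exp(-19 * m))
exp(-19 * 0.048) = exp(-0.9120) = 0.401720
a = 43.8 * (1 - 0.401720) = 26.204665
b = 1.56 / (1 + exp(-19.5 * m))
exp(-19.5 * 0.048) = exp(-0.9360) = 0.392193
b = 1.56 / (1 + 0.392193) = 1.120534
Hb / (g * T^2) = 2.53 / (9.81 * 12.1^2) = 2.53 / 1436.2821 = 0.00176149
gamma_b = b - a * Hb/(g*T^2) = 1.120534 - 26.204665 * 0.00176149 = 1.074375
db = Hb / gamma_b = 2.53 / 1.074375
db = 2.3549 m

2.3549
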